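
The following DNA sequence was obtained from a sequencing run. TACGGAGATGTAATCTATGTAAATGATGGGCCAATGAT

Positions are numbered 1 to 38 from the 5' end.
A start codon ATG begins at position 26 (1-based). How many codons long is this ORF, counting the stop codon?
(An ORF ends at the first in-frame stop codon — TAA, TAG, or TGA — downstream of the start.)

Codons from position 26: ATG (26–28), GGC (29–31), CAA (32–34), TGA (35–37).
TGA is the first in-frame stop; that's 4 codons including the stop.

4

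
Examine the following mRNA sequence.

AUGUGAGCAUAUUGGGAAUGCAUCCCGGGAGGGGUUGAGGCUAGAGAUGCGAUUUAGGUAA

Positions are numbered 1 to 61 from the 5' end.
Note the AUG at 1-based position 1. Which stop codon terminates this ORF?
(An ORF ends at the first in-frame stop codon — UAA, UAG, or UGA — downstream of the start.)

UGA

Codons from position 1: AUG (1–3), UGA (4–6).
The first in-frame stop codon is UGA.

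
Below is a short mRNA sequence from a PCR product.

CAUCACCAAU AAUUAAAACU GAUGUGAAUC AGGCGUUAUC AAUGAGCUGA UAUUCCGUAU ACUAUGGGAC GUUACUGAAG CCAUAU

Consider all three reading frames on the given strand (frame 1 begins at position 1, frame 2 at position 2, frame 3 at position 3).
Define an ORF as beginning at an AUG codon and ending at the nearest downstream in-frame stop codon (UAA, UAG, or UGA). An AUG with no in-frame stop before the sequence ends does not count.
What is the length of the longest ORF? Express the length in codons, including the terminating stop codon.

5

Frame 1: CAU CAC CAA UAA UUA AAA CUG AUG UGA AUC AGG CGU UAU CAA UGA GCU GAU AUU CCG UAU ACU AUG GGA CGU UAC UGA AGC CAU — AUG at 22, stop UGA at 25 → 6 nt; AUG at 64, stop UGA at 76 → 15 nt.
Frame 2: AUC ACC AAU AAU UAA AAC UGA UGU GAA UCA GGC GUU AUC AAU GAG CUG AUA UUC CGU AUA CUA UGG GAC GUU ACU GAA GCC AUA — no AUG→stop ORF.
Frame 3: UCA CCA AUA AUU AAA ACU GAU GUG AAU CAG GCG UUA UCA AUG AGC UGA UAU UCC GUA UAC UAU GGG ACG UUA CUG AAG CCA UAU — AUG at 42, stop UGA at 48 → 9 nt.
Longest: frame 1, positions 64–78, 15 nt = 5 codons = 4 aa. → 5 codons.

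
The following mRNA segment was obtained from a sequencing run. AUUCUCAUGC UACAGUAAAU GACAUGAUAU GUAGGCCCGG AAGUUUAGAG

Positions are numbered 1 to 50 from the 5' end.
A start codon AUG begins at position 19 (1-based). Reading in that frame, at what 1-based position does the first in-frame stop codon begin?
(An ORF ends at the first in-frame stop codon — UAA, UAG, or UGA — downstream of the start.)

25

Codons from position 19: AUG (19–21), ACA (22–24), UGA (25–27).
UGA is a stop codon; it begins at position 25.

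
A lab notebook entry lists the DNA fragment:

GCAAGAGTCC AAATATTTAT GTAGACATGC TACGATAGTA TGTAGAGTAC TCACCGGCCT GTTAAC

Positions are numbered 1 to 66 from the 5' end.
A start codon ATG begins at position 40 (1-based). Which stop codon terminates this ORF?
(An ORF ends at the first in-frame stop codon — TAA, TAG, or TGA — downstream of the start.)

Codons from position 40: ATG (40–42), TAG (43–45).
The first in-frame stop codon is TAG.

TAG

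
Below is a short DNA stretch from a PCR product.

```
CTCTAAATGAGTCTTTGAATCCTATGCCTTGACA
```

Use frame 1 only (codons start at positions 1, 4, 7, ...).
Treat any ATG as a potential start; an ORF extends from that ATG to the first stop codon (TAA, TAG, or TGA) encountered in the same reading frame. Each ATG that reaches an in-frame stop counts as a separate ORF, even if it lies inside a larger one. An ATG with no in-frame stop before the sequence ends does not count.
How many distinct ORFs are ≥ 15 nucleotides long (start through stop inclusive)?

0

Frame 1: CTC TAA ATG AGT CTT TGA ATC CTA TGC CTT GAC — ATG at 7, stop TGA at 16 → 12 nt.
No ORF reaches 15 nucleotides. Count = 0.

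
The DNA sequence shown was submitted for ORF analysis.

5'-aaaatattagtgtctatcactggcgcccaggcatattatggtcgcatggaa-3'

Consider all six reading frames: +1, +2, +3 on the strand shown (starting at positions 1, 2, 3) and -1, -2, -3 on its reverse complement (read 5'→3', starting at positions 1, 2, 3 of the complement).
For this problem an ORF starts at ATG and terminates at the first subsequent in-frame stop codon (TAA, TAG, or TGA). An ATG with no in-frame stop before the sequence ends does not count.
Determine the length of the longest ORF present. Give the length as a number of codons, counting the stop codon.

6

Reverse complement (5'→3'): TTCCATGCGACCATAATATGCCTGGGCGCCAGTGATAGACACTAATATTTT
Frame +1: AAA ATA TTA GTG TCT ATC ACT GGC GCC CAG GCA TAT TAT GGT CGC ATG GAA — no ATG→stop ORF.
Frame +2: AAA TAT TAG TGT CTA TCA CTG GCG CCC AGG CAT ATT ATG GTC GCA TGG — no ATG→stop ORF.
Frame +3: AAT ATT AGT GTC TAT CAC TGG CGC CCA GGC ATA TTA TGG TCG CAT GGA — no ATG→stop ORF.
Frame -1: TTC CAT GCG ACC ATA ATA TGC CTG GGC GCC AGT GAT AGA CAC TAA TAT TTT — no ATG→stop ORF.
Frame -2: TCC ATG CGA CCA TAA TAT GCC TGG GCG CCA GTG ATA GAC ACT AAT ATT — ATG at 5, stop TAA at 14 → 12 nt.
Frame -3: CCA TGC GAC CAT AAT ATG CCT GGG CGC CAG TGA TAG ACA CTA ATA TTT — ATG at 18, stop TGA at 33 → 18 nt.
Longest: frame -3, positions 18–35, 18 nt = 6 codons = 5 aa. → 6 codons.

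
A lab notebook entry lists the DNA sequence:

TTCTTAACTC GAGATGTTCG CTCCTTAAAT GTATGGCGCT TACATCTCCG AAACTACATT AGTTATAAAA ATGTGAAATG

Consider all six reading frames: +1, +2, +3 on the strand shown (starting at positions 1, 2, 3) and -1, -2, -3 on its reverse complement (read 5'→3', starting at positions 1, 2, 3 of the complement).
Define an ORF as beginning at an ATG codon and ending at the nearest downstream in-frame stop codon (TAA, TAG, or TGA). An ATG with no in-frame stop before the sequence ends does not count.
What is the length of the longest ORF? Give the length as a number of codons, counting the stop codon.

Reverse complement (5'→3'): CATTTCACATTTTTATAACTAATGTAGTTTCGGAGATGTAAGCGCCATACATTTAAGGAGCGAACATCTCGAGTTAAGAA
Frame +1: TTC TTA ACT CGA GAT GTT CGC TCC TTA AAT GTA TGG CGC TTA CAT CTC CGA AAC TAC ATT AGT TAT AAA AAT GTG AAA — no ATG→stop ORF.
Frame +2: TCT TAA CTC GAG ATG TTC GCT CCT TAA ATG TAT GGC GCT TAC ATC TCC GAA ACT ACA TTA GTT ATA AAA ATG TGA AAT — ATG at 14, stop TAA at 26 → 15 nt; ATG at 29, stop TGA at 74 → 48 nt; ATG at 71, stop TGA at 74 → 6 nt.
Frame +3: CTT AAC TCG AGA TGT TCG CTC CTT AAA TGT ATG GCG CTT ACA TCT CCG AAA CTA CAT TAG TTA TAA AAA TGT GAA ATG — ATG at 33, stop TAG at 60 → 30 nt.
Frame -1: CAT TTC ACA TTT TTA TAA CTA ATG TAG TTT CGG AGA TGT AAG CGC CAT ACA TTT AAG GAG CGA ACA TCT CGA GTT AAG — ATG at 22, stop TAG at 25 → 6 nt.
Frame -2: ATT TCA CAT TTT TAT AAC TAA TGT AGT TTC GGA GAT GTA AGC GCC ATA CAT TTA AGG AGC GAA CAT CTC GAG TTA AGA — no ATG→stop ORF.
Frame -3: TTT CAC ATT TTT ATA ACT AAT GTA GTT TCG GAG ATG TAA GCG CCA TAC ATT TAA GGA GCG AAC ATC TCG AGT TAA GAA — ATG at 36, stop TAA at 39 → 6 nt.
Longest: frame +2, positions 29–76, 48 nt = 16 codons = 15 aa. → 16 codons.

16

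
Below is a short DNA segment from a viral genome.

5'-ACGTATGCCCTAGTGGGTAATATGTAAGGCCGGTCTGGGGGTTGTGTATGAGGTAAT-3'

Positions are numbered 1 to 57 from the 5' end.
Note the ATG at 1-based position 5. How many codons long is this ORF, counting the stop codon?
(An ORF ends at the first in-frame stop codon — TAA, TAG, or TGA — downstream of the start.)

Codons from position 5: ATG (5–7), CCC (8–10), TAG (11–13).
TAG is the first in-frame stop; that's 3 codons including the stop.

3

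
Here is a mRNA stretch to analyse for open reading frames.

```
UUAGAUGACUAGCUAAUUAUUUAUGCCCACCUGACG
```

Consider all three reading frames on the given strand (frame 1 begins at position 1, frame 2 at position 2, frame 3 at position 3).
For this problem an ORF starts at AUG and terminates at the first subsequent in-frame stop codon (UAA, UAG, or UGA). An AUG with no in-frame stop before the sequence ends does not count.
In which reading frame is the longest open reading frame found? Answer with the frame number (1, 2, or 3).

Frame 1: UUA GAU GAC UAG CUA AUU AUU UAU GCC CAC CUG ACG — no AUG→stop ORF.
Frame 2: UAG AUG ACU AGC UAA UUA UUU AUG CCC ACC UGA — AUG at 5, stop UAA at 14 → 12 nt; AUG at 23, stop UGA at 32 → 12 nt.
Frame 3: AGA UGA CUA GCU AAU UAU UUA UGC CCA CCU GAC — no AUG→stop ORF.
Longest ORF is 12 nt in frame 2 (positions 5–16).

2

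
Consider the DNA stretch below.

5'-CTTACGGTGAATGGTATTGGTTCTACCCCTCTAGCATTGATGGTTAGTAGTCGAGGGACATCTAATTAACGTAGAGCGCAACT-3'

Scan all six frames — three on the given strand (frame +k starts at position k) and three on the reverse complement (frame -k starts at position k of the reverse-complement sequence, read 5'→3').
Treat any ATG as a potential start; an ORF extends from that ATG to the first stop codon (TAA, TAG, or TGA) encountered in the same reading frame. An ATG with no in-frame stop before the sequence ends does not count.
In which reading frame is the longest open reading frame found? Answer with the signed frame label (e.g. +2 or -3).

+1

Reverse complement (5'→3'): AGTTGCGCTCTACGTTAATTAGATGTCCCTCGACTACTAACCATCAATGCTAGAGGGGTAGAACCAATACCATTCACCGTAAG
Frame +1: CTT ACG GTG AAT GGT ATT GGT TCT ACC CCT CTA GCA TTG ATG GTT AGT AGT CGA GGG ACA TCT AAT TAA CGT AGA GCG CAA — ATG at 40, stop TAA at 67 → 30 nt.
Frame +2: TTA CGG TGA ATG GTA TTG GTT CTA CCC CTC TAG CAT TGA TGG TTA GTA GTC GAG GGA CAT CTA ATT AAC GTA GAG CGC AAC — ATG at 11, stop TAG at 32 → 24 nt.
Frame +3: TAC GGT GAA TGG TAT TGG TTC TAC CCC TCT AGC ATT GAT GGT TAG TAG TCG AGG GAC ATC TAA TTA ACG TAG AGC GCA ACT — no ATG→stop ORF.
Frame -1: AGT TGC GCT CTA CGT TAA TTA GAT GTC CCT CGA CTA CTA ACC ATC AAT GCT AGA GGG GTA GAA CCA ATA CCA TTC ACC GTA — no ATG→stop ORF.
Frame -2: GTT GCG CTC TAC GTT AAT TAG ATG TCC CTC GAC TAC TAA CCA TCA ATG CTA GAG GGG TAG AAC CAA TAC CAT TCA CCG TAA — ATG at 23, stop TAA at 38 → 18 nt; ATG at 47, stop TAG at 59 → 15 nt.
Frame -3: TTG CGC TCT ACG TTA ATT AGA TGT CCC TCG ACT ACT AAC CAT CAA TGC TAG AGG GGT AGA ACC AAT ACC ATT CAC CGT AAG — no ATG→stop ORF.
Longest ORF is 30 nt in frame +1 (positions 40–69).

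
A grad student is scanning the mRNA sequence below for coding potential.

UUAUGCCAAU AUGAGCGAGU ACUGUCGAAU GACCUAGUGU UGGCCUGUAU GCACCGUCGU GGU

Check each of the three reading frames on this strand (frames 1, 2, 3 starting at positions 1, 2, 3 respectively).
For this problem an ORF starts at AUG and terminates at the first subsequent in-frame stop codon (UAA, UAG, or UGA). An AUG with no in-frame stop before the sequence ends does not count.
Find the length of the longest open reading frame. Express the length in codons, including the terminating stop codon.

9

Frame 1: UUA UGC CAA UAU GAG CGA GUA CUG UCG AAU GAC CUA GUG UUG GCC UGU AUG CAC CGU CGU GGU — no AUG→stop ORF.
Frame 2: UAU GCC AAU AUG AGC GAG UAC UGU CGA AUG ACC UAG UGU UGG CCU GUA UGC ACC GUC GUG — AUG at 11, stop UAG at 35 → 27 nt; AUG at 29, stop UAG at 35 → 9 nt.
Frame 3: AUG CCA AUA UGA GCG AGU ACU GUC GAA UGA CCU AGU GUU GGC CUG UAU GCA CCG UCG UGG — AUG at 3, stop UGA at 12 → 12 nt.
Longest: frame 2, positions 11–37, 27 nt = 9 codons = 8 aa. → 9 codons.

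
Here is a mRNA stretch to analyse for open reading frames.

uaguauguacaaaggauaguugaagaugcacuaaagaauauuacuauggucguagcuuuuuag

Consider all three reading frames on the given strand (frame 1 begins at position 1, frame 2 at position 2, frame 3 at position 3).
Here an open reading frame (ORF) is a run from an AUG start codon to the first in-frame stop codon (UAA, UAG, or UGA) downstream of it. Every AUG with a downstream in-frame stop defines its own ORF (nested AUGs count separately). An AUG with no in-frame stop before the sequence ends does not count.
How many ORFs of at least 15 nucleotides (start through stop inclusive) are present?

Frame 1: UAG UAU GUA CAA AGG AUA GUU GAA GAU GCA CUA AAG AAU AUU ACU AUG GUC GUA GCU UUU UAG — AUG at 46, stop UAG at 61 → 18 nt.
Frame 2: AGU AUG UAC AAA GGA UAG UUG AAG AUG CAC UAA AGA AUA UUA CUA UGG UCG UAG CUU UUU — AUG at 5, stop UAG at 17 → 15 nt; AUG at 26, stop UAA at 32 → 9 nt.
Frame 3: GUA UGU ACA AAG GAU AGU UGA AGA UGC ACU AAA GAA UAU UAC UAU GGU CGU AGC UUU UUA — no AUG→stop ORF.
ORFs ≥ 15 nucleotides: frame 1 46–63 (18 nucleotides), frame 2 5–19 (15 nucleotides). Count = 2.

2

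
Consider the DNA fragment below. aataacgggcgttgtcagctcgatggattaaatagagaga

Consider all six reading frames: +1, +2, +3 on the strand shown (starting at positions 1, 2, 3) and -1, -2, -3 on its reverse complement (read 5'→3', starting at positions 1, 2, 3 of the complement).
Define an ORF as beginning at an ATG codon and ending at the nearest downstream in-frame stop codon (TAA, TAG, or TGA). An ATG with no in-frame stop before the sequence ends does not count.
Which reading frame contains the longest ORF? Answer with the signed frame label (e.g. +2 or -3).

Reverse complement (5'→3'): TCTCTCTATTTAATCCATCGAGCTGACAACGCCCGTTATT
Frame +1: AAT AAC GGG CGT TGT CAG CTC GAT GGA TTA AAT AGA GAG — no ATG→stop ORF.
Frame +2: ATA ACG GGC GTT GTC AGC TCG ATG GAT TAA ATA GAG AGA — ATG at 23, stop TAA at 29 → 9 nt.
Frame +3: TAA CGG GCG TTG TCA GCT CGA TGG ATT AAA TAG AGA — no ATG→stop ORF.
Frame -1: TCT CTC TAT TTA ATC CAT CGA GCT GAC AAC GCC CGT TAT — no ATG→stop ORF.
Frame -2: CTC TCT ATT TAA TCC ATC GAG CTG ACA ACG CCC GTT ATT — no ATG→stop ORF.
Frame -3: TCT CTA TTT AAT CCA TCG AGC TGA CAA CGC CCG TTA — no ATG→stop ORF.
Longest ORF is 9 nt in frame +2 (positions 23–31).

+2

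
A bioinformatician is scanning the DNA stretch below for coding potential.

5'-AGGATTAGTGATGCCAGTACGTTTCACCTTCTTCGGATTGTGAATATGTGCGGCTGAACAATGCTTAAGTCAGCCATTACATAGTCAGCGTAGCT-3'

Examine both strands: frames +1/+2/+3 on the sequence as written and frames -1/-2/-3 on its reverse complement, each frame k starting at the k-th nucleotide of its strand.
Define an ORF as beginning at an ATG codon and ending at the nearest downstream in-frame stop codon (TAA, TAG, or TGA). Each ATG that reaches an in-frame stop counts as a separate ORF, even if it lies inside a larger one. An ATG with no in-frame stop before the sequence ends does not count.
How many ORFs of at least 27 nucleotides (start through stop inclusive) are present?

Reverse complement (5'→3'): AGCTACGCTGACTATGTAATGGCTGACTTAAGCATTGTTCAGCCGCACATATTCACAATCCGAAGAAGGTGAAACGTACTGGCATCACTAATCCT
Frame +1: AGG ATT AGT GAT GCC AGT ACG TTT CAC CTT CTT CGG ATT GTG AAT ATG TGC GGC TGA ACA ATG CTT AAG TCA GCC ATT ACA TAG TCA GCG TAG — ATG at 46, stop TGA at 55 → 12 nt; ATG at 61, stop TAG at 82 → 24 nt.
Frame +2: GGA TTA GTG ATG CCA GTA CGT TTC ACC TTC TTC GGA TTG TGA ATA TGT GCG GCT GAA CAA TGC TTA AGT CAG CCA TTA CAT AGT CAG CGT AGC — ATG at 11, stop TGA at 41 → 33 nt.
Frame +3: GAT TAG TGA TGC CAG TAC GTT TCA CCT TCT TCG GAT TGT GAA TAT GTG CGG CTG AAC AAT GCT TAA GTC AGC CAT TAC ATA GTC AGC GTA GCT — no ATG→stop ORF.
Frame -1: AGC TAC GCT GAC TAT GTA ATG GCT GAC TTA AGC ATT GTT CAG CCG CAC ATA TTC ACA ATC CGA AGA AGG TGA AAC GTA CTG GCA TCA CTA ATC — ATG at 19, stop TGA at 70 → 54 nt.
Frame -2: GCT ACG CTG ACT ATG TAA TGG CTG ACT TAA GCA TTG TTC AGC CGC ACA TAT TCA CAA TCC GAA GAA GGT GAA ACG TAC TGG CAT CAC TAA TCC — ATG at 14, stop TAA at 17 → 6 nt.
Frame -3: CTA CGC TGA CTA TGT AAT GGC TGA CTT AAG CAT TGT TCA GCC GCA CAT ATT CAC AAT CCG AAG AAG GTG AAA CGT ACT GGC ATC ACT AAT CCT — no ATG→stop ORF.
ORFs ≥ 27 nucleotides: frame +2 11–43 (33 nucleotides), frame -1 19–72 (54 nucleotides). Count = 2.

2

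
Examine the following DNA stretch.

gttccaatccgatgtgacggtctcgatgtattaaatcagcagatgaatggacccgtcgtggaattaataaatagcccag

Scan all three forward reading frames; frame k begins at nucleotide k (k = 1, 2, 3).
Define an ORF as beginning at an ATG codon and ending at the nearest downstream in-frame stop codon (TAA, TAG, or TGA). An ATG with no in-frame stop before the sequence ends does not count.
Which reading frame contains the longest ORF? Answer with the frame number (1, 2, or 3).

Frame 1: GTT CCA ATC CGA TGT GAC GGT CTC GAT GTA TTA AAT CAG CAG ATG AAT GGA CCC GTC GTG GAA TTA ATA AAT AGC CCA — no ATG→stop ORF.
Frame 2: TTC CAA TCC GAT GTG ACG GTC TCG ATG TAT TAA ATC AGC AGA TGA ATG GAC CCG TCG TGG AAT TAA TAA ATA GCC CAG — ATG at 26, stop TAA at 32 → 9 nt; ATG at 47, stop TAA at 65 → 21 nt.
Frame 3: TCC AAT CCG ATG TGA CGG TCT CGA TGT ATT AAA TCA GCA GAT GAA TGG ACC CGT CGT GGA ATT AAT AAA TAG CCC — ATG at 12, stop TGA at 15 → 6 nt.
Longest ORF is 21 nt in frame 2 (positions 47–67).

2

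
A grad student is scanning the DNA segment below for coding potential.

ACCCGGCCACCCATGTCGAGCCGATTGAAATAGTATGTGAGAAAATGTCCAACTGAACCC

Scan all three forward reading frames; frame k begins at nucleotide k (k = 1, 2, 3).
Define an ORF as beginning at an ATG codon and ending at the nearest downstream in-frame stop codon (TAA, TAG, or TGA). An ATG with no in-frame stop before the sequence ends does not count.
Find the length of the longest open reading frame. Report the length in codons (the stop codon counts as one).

7

Frame 1: ACC CGG CCA CCC ATG TCG AGC CGA TTG AAA TAG TAT GTG AGA AAA TGT CCA ACT GAA CCC — ATG at 13, stop TAG at 31 → 21 nt.
Frame 2: CCC GGC CAC CCA TGT CGA GCC GAT TGA AAT AGT ATG TGA GAA AAT GTC CAA CTG AAC — ATG at 35, stop TGA at 38 → 6 nt.
Frame 3: CCG GCC ACC CAT GTC GAG CCG ATT GAA ATA GTA TGT GAG AAA ATG TCC AAC TGA ACC — ATG at 45, stop TGA at 54 → 12 nt.
Longest: frame 1, positions 13–33, 21 nt = 7 codons = 6 aa. → 7 codons.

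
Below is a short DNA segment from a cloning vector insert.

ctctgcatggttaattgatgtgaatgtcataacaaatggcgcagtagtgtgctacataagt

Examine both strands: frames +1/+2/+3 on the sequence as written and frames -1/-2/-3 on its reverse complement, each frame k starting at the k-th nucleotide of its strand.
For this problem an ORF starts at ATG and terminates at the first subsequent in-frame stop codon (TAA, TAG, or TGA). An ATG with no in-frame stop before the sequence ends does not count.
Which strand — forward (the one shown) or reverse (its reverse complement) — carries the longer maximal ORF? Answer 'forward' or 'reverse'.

Reverse complement (5'→3'): ACTTATGTAGCACACTACTGCGCCATTTGTTATGACATTCACATCAATTAACCATGCAGAG
Frame +1: CTC TGC ATG GTT AAT TGA TGT GAA TGT CAT AAC AAA TGG CGC AGT AGT GTG CTA CAT AAG — ATG at 7, stop TGA at 16 → 12 nt.
Frame +2: TCT GCA TGG TTA ATT GAT GTG AAT GTC ATA ACA AAT GGC GCA GTA GTG TGC TAC ATA AGT — no ATG→stop ORF.
Frame +3: CTG CAT GGT TAA TTG ATG TGA ATG TCA TAA CAA ATG GCG CAG TAG TGT GCT ACA TAA — ATG at 18, stop TGA at 21 → 6 nt; ATG at 24, stop TAA at 30 → 9 nt; ATG at 36, stop TAG at 45 → 12 nt.
Frame -1: ACT TAT GTA GCA CAC TAC TGC GCC ATT TGT TAT GAC ATT CAC ATC AAT TAA CCA TGC AGA — no ATG→stop ORF.
Frame -2: CTT ATG TAG CAC ACT ACT GCG CCA TTT GTT ATG ACA TTC ACA TCA ATT AAC CAT GCA GAG — ATG at 5, stop TAG at 8 → 6 nt.
Frame -3: TTA TGT AGC ACA CTA CTG CGC CAT TTG TTA TGA CAT TCA CAT CAA TTA ACC ATG CAG — no ATG→stop ORF.
Forward-strand max 12 nt; reverse-strand max 6 nt. The forward strand has the longer ORF.

forward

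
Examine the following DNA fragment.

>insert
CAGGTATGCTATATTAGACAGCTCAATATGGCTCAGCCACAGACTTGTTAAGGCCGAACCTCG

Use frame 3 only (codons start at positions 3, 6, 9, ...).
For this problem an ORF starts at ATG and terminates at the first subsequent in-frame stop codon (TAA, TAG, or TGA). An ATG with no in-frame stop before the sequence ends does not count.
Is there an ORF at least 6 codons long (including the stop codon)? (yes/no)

Frame 3: GGT ATG CTA TAT TAG ACA GCT CAA TAT GGC TCA GCC ACA GAC TTG TTA AGG CCG AAC CTC — ATG at 6, stop TAG at 15 → 12 nt.
Largest ORF found is 4 codons < 6, so no.

no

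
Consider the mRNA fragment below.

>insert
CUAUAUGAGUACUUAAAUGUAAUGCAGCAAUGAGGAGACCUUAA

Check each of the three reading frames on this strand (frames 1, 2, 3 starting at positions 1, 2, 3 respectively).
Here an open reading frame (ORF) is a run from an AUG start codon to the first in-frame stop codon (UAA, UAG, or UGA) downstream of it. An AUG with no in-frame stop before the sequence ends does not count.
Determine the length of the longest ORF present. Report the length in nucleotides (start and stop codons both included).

Frame 1: CUA UAU GAG UAC UUA AAU GUA AUG CAG CAA UGA GGA GAC CUU — AUG at 22, stop UGA at 31 → 12 nt.
Frame 2: UAU AUG AGU ACU UAA AUG UAA UGC AGC AAU GAG GAG ACC UUA — AUG at 5, stop UAA at 14 → 12 nt; AUG at 17, stop UAA at 20 → 6 nt.
Frame 3: AUA UGA GUA CUU AAA UGU AAU GCA GCA AUG AGG AGA CCU UAA — AUG at 30, stop UAA at 42 → 15 nt.
Longest: frame 3, positions 30–44, 15 nt = 5 codons = 4 aa. → 15 nucleotides.

15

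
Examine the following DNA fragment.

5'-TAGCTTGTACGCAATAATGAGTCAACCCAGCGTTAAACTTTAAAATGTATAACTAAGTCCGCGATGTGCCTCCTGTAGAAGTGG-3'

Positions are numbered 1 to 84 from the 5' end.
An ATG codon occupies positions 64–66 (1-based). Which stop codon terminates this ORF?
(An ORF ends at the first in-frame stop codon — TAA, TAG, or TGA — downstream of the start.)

Codons from position 64: ATG (64–66), TGC (67–69), CTC (70–72), CTG (73–75), TAG (76–78).
The first in-frame stop codon is TAG.

TAG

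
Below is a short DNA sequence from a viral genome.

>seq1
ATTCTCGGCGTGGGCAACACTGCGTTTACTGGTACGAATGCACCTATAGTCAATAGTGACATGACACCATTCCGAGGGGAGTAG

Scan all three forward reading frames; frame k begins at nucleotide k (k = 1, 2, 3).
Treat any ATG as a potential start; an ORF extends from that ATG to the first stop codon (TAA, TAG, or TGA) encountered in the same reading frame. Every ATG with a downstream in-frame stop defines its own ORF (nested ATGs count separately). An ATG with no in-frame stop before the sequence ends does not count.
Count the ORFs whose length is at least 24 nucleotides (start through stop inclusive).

Frame 1: ATT CTC GGC GTG GGC AAC ACT GCG TTT ACT GGT ACG AAT GCA CCT ATA GTC AAT AGT GAC ATG ACA CCA TTC CGA GGG GAG TAG — ATG at 61, stop TAG at 82 → 24 nt.
Frame 2: TTC TCG GCG TGG GCA ACA CTG CGT TTA CTG GTA CGA ATG CAC CTA TAG TCA ATA GTG ACA TGA CAC CAT TCC GAG GGG AGT — ATG at 38, stop TAG at 47 → 12 nt.
Frame 3: TCT CGG CGT GGG CAA CAC TGC GTT TAC TGG TAC GAA TGC ACC TAT AGT CAA TAG TGA CAT GAC ACC ATT CCG AGG GGA GTA — no ATG→stop ORF.
ORFs ≥ 24 nucleotides: frame 1 61–84 (24 nucleotides). Count = 1.

1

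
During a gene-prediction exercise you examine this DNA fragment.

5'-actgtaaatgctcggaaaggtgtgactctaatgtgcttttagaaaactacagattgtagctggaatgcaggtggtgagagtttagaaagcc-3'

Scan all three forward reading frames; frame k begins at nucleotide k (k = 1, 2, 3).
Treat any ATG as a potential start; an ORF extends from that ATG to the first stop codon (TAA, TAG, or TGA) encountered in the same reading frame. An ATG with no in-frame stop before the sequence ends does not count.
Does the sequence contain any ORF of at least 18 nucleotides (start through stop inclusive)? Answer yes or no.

yes

Frame 1: ACT GTA AAT GCT CGG AAA GGT GTG ACT CTA ATG TGC TTT TAG AAA ACT ACA GAT TGT AGC TGG AAT GCA GGT GGT GAG AGT TTA GAA AGC — ATG at 31, stop TAG at 40 → 12 nt.
Frame 2: CTG TAA ATG CTC GGA AAG GTG TGA CTC TAA TGT GCT TTT AGA AAA CTA CAG ATT GTA GCT GGA ATG CAG GTG GTG AGA GTT TAG AAA GCC — ATG at 8, stop TGA at 23 → 18 nt; ATG at 65, stop TAG at 83 → 21 nt.
Frame 3: TGT AAA TGC TCG GAA AGG TGT GAC TCT AAT GTG CTT TTA GAA AAC TAC AGA TTG TAG CTG GAA TGC AGG TGG TGA GAG TTT AGA AAG — no ATG→stop ORF.
Frame 2 has an ORF of 18 nucleotides (positions 8–25) ≥ 18, so yes.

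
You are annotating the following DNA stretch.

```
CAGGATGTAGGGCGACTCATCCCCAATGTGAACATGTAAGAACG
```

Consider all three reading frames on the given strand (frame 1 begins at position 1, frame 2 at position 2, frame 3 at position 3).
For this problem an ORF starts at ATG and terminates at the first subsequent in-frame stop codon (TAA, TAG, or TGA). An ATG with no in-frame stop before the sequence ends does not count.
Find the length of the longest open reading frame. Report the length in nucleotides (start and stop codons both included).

6

Frame 1: CAG GAT GTA GGG CGA CTC ATC CCC AAT GTG AAC ATG TAA GAA — ATG at 34, stop TAA at 37 → 6 nt.
Frame 2: AGG ATG TAG GGC GAC TCA TCC CCA ATG TGA ACA TGT AAG AAC — ATG at 5, stop TAG at 8 → 6 nt; ATG at 26, stop TGA at 29 → 6 nt.
Frame 3: GGA TGT AGG GCG ACT CAT CCC CAA TGT GAA CAT GTA AGA ACG — no ATG→stop ORF.
Longest: frame 1, positions 34–39, 6 nt = 2 codons = 1 aa. → 6 nucleotides.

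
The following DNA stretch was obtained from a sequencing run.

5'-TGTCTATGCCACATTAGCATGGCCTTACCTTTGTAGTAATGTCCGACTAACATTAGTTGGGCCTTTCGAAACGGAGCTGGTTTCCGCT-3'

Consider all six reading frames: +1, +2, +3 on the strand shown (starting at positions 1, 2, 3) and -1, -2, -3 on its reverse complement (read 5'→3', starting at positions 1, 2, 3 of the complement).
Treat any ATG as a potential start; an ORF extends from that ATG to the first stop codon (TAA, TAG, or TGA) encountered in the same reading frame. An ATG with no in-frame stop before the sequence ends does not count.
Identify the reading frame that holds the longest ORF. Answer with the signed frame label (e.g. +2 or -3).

Reverse complement (5'→3'): AGCGGAAACCAGCTCCGTTTCGAAAGGCCCAACTAATGTTAGTCGGACATTACTACAAAGGTAAGGCCATGCTAATGTGGCATAGACA
Frame +1: TGT CTA TGC CAC ATT AGC ATG GCC TTA CCT TTG TAG TAA TGT CCG ACT AAC ATT AGT TGG GCC TTT CGA AAC GGA GCT GGT TTC CGC — ATG at 19, stop TAG at 34 → 18 nt.
Frame +2: GTC TAT GCC ACA TTA GCA TGG CCT TAC CTT TGT AGT AAT GTC CGA CTA ACA TTA GTT GGG CCT TTC GAA ACG GAG CTG GTT TCC GCT — no ATG→stop ORF.
Frame +3: TCT ATG CCA CAT TAG CAT GGC CTT ACC TTT GTA GTA ATG TCC GAC TAA CAT TAG TTG GGC CTT TCG AAA CGG AGC TGG TTT CCG — ATG at 6, stop TAG at 15 → 12 nt; ATG at 39, stop TAA at 48 → 12 nt.
Frame -1: AGC GGA AAC CAG CTC CGT TTC GAA AGG CCC AAC TAA TGT TAG TCG GAC ATT ACT ACA AAG GTA AGG CCA TGC TAA TGT GGC ATA GAC — no ATG→stop ORF.
Frame -2: GCG GAA ACC AGC TCC GTT TCG AAA GGC CCA ACT AAT GTT AGT CGG ACA TTA CTA CAA AGG TAA GGC CAT GCT AAT GTG GCA TAG ACA — no ATG→stop ORF.
Frame -3: CGG AAA CCA GCT CCG TTT CGA AAG GCC CAA CTA ATG TTA GTC GGA CAT TAC TAC AAA GGT AAG GCC ATG CTA ATG TGG CAT AGA — no ATG→stop ORF.
Longest ORF is 18 nt in frame +1 (positions 19–36).

+1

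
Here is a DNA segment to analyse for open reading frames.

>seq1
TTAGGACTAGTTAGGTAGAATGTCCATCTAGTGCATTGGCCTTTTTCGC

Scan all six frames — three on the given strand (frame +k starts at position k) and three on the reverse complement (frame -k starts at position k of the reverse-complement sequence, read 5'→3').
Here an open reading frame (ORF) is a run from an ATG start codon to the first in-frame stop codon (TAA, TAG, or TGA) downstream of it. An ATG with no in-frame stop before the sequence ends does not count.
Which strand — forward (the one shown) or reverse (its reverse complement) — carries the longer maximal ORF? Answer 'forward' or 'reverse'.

reverse

Reverse complement (5'→3'): GCGAAAAAGGCCAATGCACTAGATGGACATTCTACCTAACTAGTCCTAA
Frame +1: TTA GGA CTA GTT AGG TAG AAT GTC CAT CTA GTG CAT TGG CCT TTT TCG — no ATG→stop ORF.
Frame +2: TAG GAC TAG TTA GGT AGA ATG TCC ATC TAG TGC ATT GGC CTT TTT CGC — ATG at 20, stop TAG at 29 → 12 nt.
Frame +3: AGG ACT AGT TAG GTA GAA TGT CCA TCT AGT GCA TTG GCC TTT TTC — no ATG→stop ORF.
Frame -1: GCG AAA AAG GCC AAT GCA CTA GAT GGA CAT TCT ACC TAA CTA GTC CTA — no ATG→stop ORF.
Frame -2: CGA AAA AGG CCA ATG CAC TAG ATG GAC ATT CTA CCT AAC TAG TCC TAA — ATG at 14, stop TAG at 20 → 9 nt; ATG at 23, stop TAG at 41 → 21 nt.
Frame -3: GAA AAA GGC CAA TGC ACT AGA TGG ACA TTC TAC CTA ACT AGT CCT — no ATG→stop ORF.
Forward-strand max 12 nt; reverse-strand max 21 nt. The reverse strand has the longer ORF.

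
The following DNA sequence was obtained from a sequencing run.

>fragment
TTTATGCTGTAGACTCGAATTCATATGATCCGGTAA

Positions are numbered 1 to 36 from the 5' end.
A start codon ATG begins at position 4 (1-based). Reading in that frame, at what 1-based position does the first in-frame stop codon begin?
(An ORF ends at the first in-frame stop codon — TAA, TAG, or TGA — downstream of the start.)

10

Codons from position 4: ATG (4–6), CTG (7–9), TAG (10–12).
TAG is a stop codon; it begins at position 10.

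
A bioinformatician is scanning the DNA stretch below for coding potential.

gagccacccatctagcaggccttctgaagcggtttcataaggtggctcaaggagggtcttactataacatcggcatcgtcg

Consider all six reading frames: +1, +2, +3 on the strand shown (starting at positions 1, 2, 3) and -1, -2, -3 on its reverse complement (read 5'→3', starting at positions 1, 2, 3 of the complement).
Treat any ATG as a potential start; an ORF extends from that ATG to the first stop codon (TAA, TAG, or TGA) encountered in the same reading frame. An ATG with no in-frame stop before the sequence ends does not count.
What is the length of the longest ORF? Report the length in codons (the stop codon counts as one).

Reverse complement (5'→3'): CGACGATGCCGATGTTATAGTAAGACCCTCCTTGAGCCACCTTATGAAACCGCTTCAGAAGGCCTGCTAGATGGGTGGCTC
Frame +1: GAG CCA CCC ATC TAG CAG GCC TTC TGA AGC GGT TTC ATA AGG TGG CTC AAG GAG GGT CTT ACT ATA ACA TCG GCA TCG TCG — no ATG→stop ORF.
Frame +2: AGC CAC CCA TCT AGC AGG CCT TCT GAA GCG GTT TCA TAA GGT GGC TCA AGG AGG GTC TTA CTA TAA CAT CGG CAT CGT — no ATG→stop ORF.
Frame +3: GCC ACC CAT CTA GCA GGC CTT CTG AAG CGG TTT CAT AAG GTG GCT CAA GGA GGG TCT TAC TAT AAC ATC GGC ATC GTC — no ATG→stop ORF.
Frame -1: CGA CGA TGC CGA TGT TAT AGT AAG ACC CTC CTT GAG CCA CCT TAT GAA ACC GCT TCA GAA GGC CTG CTA GAT GGG TGG CTC — no ATG→stop ORF.
Frame -2: GAC GAT GCC GAT GTT ATA GTA AGA CCC TCC TTG AGC CAC CTT ATG AAA CCG CTT CAG AAG GCC TGC TAG ATG GGT GGC — ATG at 44, stop TAG at 68 → 27 nt.
Frame -3: ACG ATG CCG ATG TTA TAG TAA GAC CCT CCT TGA GCC ACC TTA TGA AAC CGC TTC AGA AGG CCT GCT AGA TGG GTG GCT — ATG at 6, stop TAG at 18 → 15 nt; ATG at 12, stop TAG at 18 → 9 nt.
Longest: frame -2, positions 44–70, 27 nt = 9 codons = 8 aa. → 9 codons.

9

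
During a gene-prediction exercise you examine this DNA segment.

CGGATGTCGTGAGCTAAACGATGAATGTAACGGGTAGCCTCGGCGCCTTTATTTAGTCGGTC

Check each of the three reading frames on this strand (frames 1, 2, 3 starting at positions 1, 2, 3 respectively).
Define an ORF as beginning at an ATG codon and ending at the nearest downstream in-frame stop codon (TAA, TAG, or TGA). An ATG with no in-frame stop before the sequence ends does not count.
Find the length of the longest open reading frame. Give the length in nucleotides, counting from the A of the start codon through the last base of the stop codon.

Frame 1: CGG ATG TCG TGA GCT AAA CGA TGA ATG TAA CGG GTA GCC TCG GCG CCT TTA TTT AGT CGG — ATG at 4, stop TGA at 10 → 9 nt; ATG at 25, stop TAA at 28 → 6 nt.
Frame 2: GGA TGT CGT GAG CTA AAC GAT GAA TGT AAC GGG TAG CCT CGG CGC CTT TAT TTA GTC GGT — no ATG→stop ORF.
Frame 3: GAT GTC GTG AGC TAA ACG ATG AAT GTA ACG GGT AGC CTC GGC GCC TTT ATT TAG TCG GTC — ATG at 21, stop TAG at 54 → 36 nt.
Longest: frame 3, positions 21–56, 36 nt = 12 codons = 11 aa. → 36 nucleotides.

36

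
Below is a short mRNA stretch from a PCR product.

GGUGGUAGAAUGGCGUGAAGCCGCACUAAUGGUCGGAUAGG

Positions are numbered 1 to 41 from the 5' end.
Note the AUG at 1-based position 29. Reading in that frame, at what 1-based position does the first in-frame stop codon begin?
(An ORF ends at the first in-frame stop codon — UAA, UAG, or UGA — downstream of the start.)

38

Codons from position 29: AUG (29–31), GUC (32–34), GGA (35–37), UAG (38–40).
UAG is a stop codon; it begins at position 38.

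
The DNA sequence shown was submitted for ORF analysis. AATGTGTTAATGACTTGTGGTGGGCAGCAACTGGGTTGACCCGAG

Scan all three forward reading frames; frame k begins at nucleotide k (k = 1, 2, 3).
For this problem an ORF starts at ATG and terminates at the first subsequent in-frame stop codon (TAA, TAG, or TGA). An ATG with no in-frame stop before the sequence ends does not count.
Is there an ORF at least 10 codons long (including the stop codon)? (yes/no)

Frame 1: AAT GTG TTA ATG ACT TGT GGT GGG CAG CAA CTG GGT TGA CCC GAG — ATG at 10, stop TGA at 37 → 30 nt.
Frame 2: ATG TGT TAA TGA CTT GTG GTG GGC AGC AAC TGG GTT GAC CCG — ATG at 2, stop TAA at 8 → 9 nt.
Frame 3: TGT GTT AAT GAC TTG TGG TGG GCA GCA ACT GGG TTG ACC CGA — no ATG→stop ORF.
Frame 1 has an ORF of 10 codons (positions 10–39) ≥ 10, so yes.

yes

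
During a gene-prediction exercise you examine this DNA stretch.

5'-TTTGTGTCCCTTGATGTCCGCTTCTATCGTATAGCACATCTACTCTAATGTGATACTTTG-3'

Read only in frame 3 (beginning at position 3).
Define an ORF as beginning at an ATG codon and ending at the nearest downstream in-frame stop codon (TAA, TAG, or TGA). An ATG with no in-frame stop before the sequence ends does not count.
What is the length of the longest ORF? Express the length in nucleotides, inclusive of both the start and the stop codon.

6

Frame 3: TGT GTC CCT TGA TGT CCG CTT CTA TCG TAT AGC ACA TCT ACT CTA ATG TGA TAC TTT — ATG at 48, stop TGA at 51 → 6 nt.
Longest: frame 3, positions 48–53, 6 nt = 2 codons = 1 aa. → 6 nucleotides.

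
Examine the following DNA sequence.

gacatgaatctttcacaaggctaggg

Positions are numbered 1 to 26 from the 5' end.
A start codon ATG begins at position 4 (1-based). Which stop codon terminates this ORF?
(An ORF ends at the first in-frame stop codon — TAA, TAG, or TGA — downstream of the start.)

TAG

Codons from position 4: ATG (4–6), AAT (7–9), CTT (10–12), TCA (13–15), CAA (16–18), GGC (19–21), TAG (22–24).
The first in-frame stop codon is TAG.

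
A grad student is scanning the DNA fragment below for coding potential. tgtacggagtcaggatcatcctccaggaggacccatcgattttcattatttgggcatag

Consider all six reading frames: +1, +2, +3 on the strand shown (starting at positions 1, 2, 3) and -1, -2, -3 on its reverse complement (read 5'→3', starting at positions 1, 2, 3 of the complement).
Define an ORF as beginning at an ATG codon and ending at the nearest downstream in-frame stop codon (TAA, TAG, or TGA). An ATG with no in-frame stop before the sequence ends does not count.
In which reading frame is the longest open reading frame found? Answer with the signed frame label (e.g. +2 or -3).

Reverse complement (5'→3'): CTATGCCCAAATAATGAAAATCGATGGGTCCTCCTGGAGGATGATCCTGACTCCGTACA
Frame +1: TGT ACG GAG TCA GGA TCA TCC TCC AGG AGG ACC CAT CGA TTT TCA TTA TTT GGG CAT — no ATG→stop ORF.
Frame +2: GTA CGG AGT CAG GAT CAT CCT CCA GGA GGA CCC ATC GAT TTT CAT TAT TTG GGC ATA — no ATG→stop ORF.
Frame +3: TAC GGA GTC AGG ATC ATC CTC CAG GAG GAC CCA TCG ATT TTC ATT ATT TGG GCA TAG — no ATG→stop ORF.
Frame -1: CTA TGC CCA AAT AAT GAA AAT CGA TGG GTC CTC CTG GAG GAT GAT CCT GAC TCC GTA — no ATG→stop ORF.
Frame -2: TAT GCC CAA ATA ATG AAA ATC GAT GGG TCC TCC TGG AGG ATG ATC CTG ACT CCG TAC — no ATG→stop ORF.
Frame -3: ATG CCC AAA TAA TGA AAA TCG ATG GGT CCT CCT GGA GGA TGA TCC TGA CTC CGT ACA — ATG at 3, stop TAA at 12 → 12 nt; ATG at 24, stop TGA at 42 → 21 nt.
Longest ORF is 21 nt in frame -3 (positions 24–44).

-3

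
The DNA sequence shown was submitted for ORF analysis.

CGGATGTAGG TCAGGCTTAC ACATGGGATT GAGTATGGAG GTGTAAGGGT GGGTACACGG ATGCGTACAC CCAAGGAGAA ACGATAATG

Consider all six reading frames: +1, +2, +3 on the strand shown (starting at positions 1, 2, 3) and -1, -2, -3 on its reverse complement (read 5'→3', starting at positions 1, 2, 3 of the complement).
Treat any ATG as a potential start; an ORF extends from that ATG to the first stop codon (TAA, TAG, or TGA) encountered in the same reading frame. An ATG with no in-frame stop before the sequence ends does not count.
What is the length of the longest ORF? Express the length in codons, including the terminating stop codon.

9

Reverse complement (5'→3'): CATTATCGTTTCTCCTTGGGTGTACGCATCCGTGTACCCACCCTTACACCTCCATACTCAATCCCATGTGTAAGCCTGACCTACATCCG
Frame +1: CGG ATG TAG GTC AGG CTT ACA CAT GGG ATT GAG TAT GGA GGT GTA AGG GTG GGT ACA CGG ATG CGT ACA CCC AAG GAG AAA CGA TAA — ATG at 4, stop TAG at 7 → 6 nt; ATG at 61, stop TAA at 85 → 27 nt.
Frame +2: GGA TGT AGG TCA GGC TTA CAC ATG GGA TTG AGT ATG GAG GTG TAA GGG TGG GTA CAC GGA TGC GTA CAC CCA AGG AGA AAC GAT AAT — ATG at 23, stop TAA at 44 → 24 nt; ATG at 35, stop TAA at 44 → 12 nt.
Frame +3: GAT GTA GGT CAG GCT TAC ACA TGG GAT TGA GTA TGG AGG TGT AAG GGT GGG TAC ACG GAT GCG TAC ACC CAA GGA GAA ACG ATA ATG — no ATG→stop ORF.
Frame -1: CAT TAT CGT TTC TCC TTG GGT GTA CGC ATC CGT GTA CCC ACC CTT ACA CCT CCA TAC TCA ATC CCA TGT GTA AGC CTG ACC TAC ATC — no ATG→stop ORF.
Frame -2: ATT ATC GTT TCT CCT TGG GTG TAC GCA TCC GTG TAC CCA CCC TTA CAC CTC CAT ACT CAA TCC CAT GTG TAA GCC TGA CCT ACA TCC — no ATG→stop ORF.
Frame -3: TTA TCG TTT CTC CTT GGG TGT ACG CAT CCG TGT ACC CAC CCT TAC ACC TCC ATA CTC AAT CCC ATG TGT AAG CCT GAC CTA CAT CCG — no ATG→stop ORF.
Longest: frame +1, positions 61–87, 27 nt = 9 codons = 8 aa. → 9 codons.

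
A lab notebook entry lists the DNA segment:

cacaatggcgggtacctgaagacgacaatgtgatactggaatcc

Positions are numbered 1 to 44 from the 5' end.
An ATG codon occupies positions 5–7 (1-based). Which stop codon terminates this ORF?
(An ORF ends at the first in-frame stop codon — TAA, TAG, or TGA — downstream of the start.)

Codons from position 5: ATG (5–7), GCG (8–10), GGT (11–13), ACC (14–16), TGA (17–19).
The first in-frame stop codon is TGA.

TGA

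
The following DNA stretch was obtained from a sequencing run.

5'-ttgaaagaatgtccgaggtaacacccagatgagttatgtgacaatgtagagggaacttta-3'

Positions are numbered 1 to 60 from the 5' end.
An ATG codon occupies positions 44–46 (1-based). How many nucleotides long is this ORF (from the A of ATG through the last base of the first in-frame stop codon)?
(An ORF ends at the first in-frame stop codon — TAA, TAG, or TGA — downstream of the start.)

6

Codons from position 44: ATG (44–46), TAG (47–49).
TAG is the first in-frame stop; ORF spans 44–49, 6 nucleotides.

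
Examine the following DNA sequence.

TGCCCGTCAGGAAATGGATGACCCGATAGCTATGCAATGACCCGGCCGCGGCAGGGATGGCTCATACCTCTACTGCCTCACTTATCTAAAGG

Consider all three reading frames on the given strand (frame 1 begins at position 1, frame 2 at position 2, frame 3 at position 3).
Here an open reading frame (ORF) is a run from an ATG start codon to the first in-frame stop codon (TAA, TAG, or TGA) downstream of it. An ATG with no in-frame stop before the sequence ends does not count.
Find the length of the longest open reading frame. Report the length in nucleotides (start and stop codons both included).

Frame 1: TGC CCG TCA GGA AAT GGA TGA CCC GAT AGC TAT GCA ATG ACC CGG CCG CGG CAG GGA TGG CTC ATA CCT CTA CTG CCT CAC TTA TCT AAA — no ATG→stop ORF.
Frame 2: GCC CGT CAG GAA ATG GAT GAC CCG ATA GCT ATG CAA TGA CCC GGC CGC GGC AGG GAT GGC TCA TAC CTC TAC TGC CTC ACT TAT CTA AAG — ATG at 14, stop TGA at 38 → 27 nt; ATG at 32, stop TGA at 38 → 9 nt.
Frame 3: CCC GTC AGG AAA TGG ATG ACC CGA TAG CTA TGC AAT GAC CCG GCC GCG GCA GGG ATG GCT CAT ACC TCT ACT GCC TCA CTT ATC TAA AGG — ATG at 18, stop TAG at 27 → 12 nt; ATG at 57, stop TAA at 87 → 33 nt.
Longest: frame 3, positions 57–89, 33 nt = 11 codons = 10 aa. → 33 nucleotides.

33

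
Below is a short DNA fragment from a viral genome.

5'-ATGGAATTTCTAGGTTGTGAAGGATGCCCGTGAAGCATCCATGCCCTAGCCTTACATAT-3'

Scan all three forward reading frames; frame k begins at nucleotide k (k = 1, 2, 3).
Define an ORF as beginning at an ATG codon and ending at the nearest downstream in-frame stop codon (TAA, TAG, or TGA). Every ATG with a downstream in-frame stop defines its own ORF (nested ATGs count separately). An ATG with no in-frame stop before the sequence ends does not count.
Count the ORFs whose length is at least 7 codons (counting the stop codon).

Frame 1: ATG GAA TTT CTA GGT TGT GAA GGA TGC CCG TGA AGC ATC CAT GCC CTA GCC TTA CAT — ATG at 1, stop TGA at 31 → 33 nt.
Frame 2: TGG AAT TTC TAG GTT GTG AAG GAT GCC CGT GAA GCA TCC ATG CCC TAG CCT TAC ATA — ATG at 41, stop TAG at 47 → 9 nt.
Frame 3: GGA ATT TCT AGG TTG TGA AGG ATG CCC GTG AAG CAT CCA TGC CCT AGC CTT ACA TAT — no ATG→stop ORF.
ORFs ≥ 7 codons: frame 1 1–33 (11 codons). Count = 1.

1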